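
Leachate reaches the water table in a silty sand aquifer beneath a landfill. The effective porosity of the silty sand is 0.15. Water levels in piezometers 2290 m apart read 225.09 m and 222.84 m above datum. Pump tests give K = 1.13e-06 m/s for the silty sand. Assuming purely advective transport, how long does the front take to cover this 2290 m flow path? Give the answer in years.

9800

Convert K: 1.13e-06 m/s × 86400 = 0.09763 m/day.
Hydraulic gradient i = (225.09 − 222.84) / 2290 = 2.25 / 2290 = 0.0009825.
Darcy flux q = K · i = 0.09763 × 0.0009825 = 9.593e-05 m/day.
Seepage velocity v = q / n_e = 9.593e-05 / 0.15 = 0.0006395 m/day.
Travel time t = L / v = 2290 / 0.0006395 = 3.581e+06 days = 9804 years.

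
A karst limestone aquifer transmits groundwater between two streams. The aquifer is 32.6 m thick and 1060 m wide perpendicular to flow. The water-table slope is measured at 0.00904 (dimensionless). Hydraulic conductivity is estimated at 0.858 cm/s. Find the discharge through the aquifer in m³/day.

232000

Convert K: 0.858 cm/s × 864 = 741.3 m/day.
Cross-sectional area A = 1060 × 32.6 = 34556 m².
Hydraulic gradient i = 0.00904.
Darcy's law: Q = K · A · i = 741.3 × 34556 × 0.009040 = 2.316e+05 m³/day.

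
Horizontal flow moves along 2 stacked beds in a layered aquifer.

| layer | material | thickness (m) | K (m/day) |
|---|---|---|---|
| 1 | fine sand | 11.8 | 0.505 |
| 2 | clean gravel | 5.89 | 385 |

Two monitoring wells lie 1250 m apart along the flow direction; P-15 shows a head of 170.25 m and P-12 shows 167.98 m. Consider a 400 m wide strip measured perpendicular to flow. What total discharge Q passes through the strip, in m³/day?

1650

Flow is parallel to layering, so each bed carries its own Darcy discharge and the transmissivities add.
Σ(K_i·b_i) = 0.505×11.8 + 385×5.89 = 2274 m²/day.
Hydraulic gradient i = (170.25 − 167.98) / 1250 = 2.27 / 1250 = 0.001816.
Q = Σ(K_i·b_i) · W · i = 2274 × 400 × 0.001816 = 1652 m³/day.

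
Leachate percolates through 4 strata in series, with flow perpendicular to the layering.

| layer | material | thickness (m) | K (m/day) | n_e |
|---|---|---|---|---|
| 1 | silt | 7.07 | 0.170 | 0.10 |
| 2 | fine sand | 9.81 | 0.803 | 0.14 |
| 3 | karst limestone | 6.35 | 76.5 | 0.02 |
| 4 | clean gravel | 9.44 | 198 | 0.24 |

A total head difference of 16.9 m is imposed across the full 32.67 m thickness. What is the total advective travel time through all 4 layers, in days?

14.3

With flow normal to the layers, continuity requires the same specific discharge q through every layer.
Σ(b_i/K_i) = 7.07/0.170 + 9.81/0.803 + 6.35/76.5 + 9.44/198 = 53.94 d.
q = Δh / Σ(b_i/K_i) = 16.9 / 53.94 = 0.3133 m/day.
In each layer the seepage velocity is v_i = q/n_i, so the layer transit time is t_i = b_i·n_i / q:
  layer 1 (silt): t_1 = 7.07 × 0.10 / 0.3133 = 2.256 d
  layer 2 (fine sand): t_2 = 9.81 × 0.14 / 0.3133 = 4.383 d
  layer 3 (karst limestone): t_3 = 6.35 × 0.02 / 0.3133 = 0.4053 d
  layer 4 (clean gravel): t_4 = 9.44 × 0.24 / 0.3133 = 7.231 d
Total t = Σ t_i = 14.28 days.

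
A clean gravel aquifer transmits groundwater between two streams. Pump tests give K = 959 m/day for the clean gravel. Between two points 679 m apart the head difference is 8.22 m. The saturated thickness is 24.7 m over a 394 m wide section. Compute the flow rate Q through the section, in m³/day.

113000

Cross-sectional area A = 394 × 24.7 = 9732 m².
Hydraulic gradient i = Δh / L = 8.22 / 679 = 0.01211.
Darcy's law: Q = K · A · i = 959.0 × 9732 × 0.01211 = 1.130e+05 m³/day.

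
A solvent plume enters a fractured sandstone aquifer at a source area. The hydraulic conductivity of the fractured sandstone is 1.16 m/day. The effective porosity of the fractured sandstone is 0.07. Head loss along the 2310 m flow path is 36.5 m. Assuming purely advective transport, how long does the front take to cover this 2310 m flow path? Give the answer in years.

24.2

Hydraulic gradient i = Δh / L = 36.5 / 2310 = 0.01580.
Darcy flux q = K · i = 1.160 × 0.01580 = 0.01833 m/day.
Seepage velocity v = q / n_e = 0.01833 / 0.07 = 0.2618 m/day.
Travel time t = L / v = 2310 / 0.2618 = 8822 days = 24.15 years.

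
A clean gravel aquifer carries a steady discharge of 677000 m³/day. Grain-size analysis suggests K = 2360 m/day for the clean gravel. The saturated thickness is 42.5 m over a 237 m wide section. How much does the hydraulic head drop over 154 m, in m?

4.39

Cross-sectional area A = 237 × 42.5 = 10072 m².
From Q = K·A·i, i = Q / (K·A) = 677000 / (2360 × 10072) = 0.02848.
Head loss Δh = i · L = 0.02848 × 154 = 4.386 m.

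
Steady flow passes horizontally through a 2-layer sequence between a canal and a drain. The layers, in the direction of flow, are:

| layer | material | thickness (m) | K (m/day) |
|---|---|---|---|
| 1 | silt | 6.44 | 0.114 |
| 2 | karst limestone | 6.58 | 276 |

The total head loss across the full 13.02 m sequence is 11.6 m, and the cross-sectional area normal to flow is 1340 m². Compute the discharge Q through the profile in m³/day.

Flow is perpendicular to layering, so the layers act in series and the equivalent K is the thickness-weighted harmonic mean.
Total thickness L = 6.44 + 6.58 = 13.02 m.
Σ(b_i/K_i) = 6.44/0.114 + 6.58/276 = 56.52 d.
K_eq = L / Σ(b_i/K_i) = 13.02 / 56.52 = 0.2304 m/day.
Q = K_eq · A · (Δh/L) = 0.2304 × 1340 × (11.6/13.02) = 275.0 m³/day.

275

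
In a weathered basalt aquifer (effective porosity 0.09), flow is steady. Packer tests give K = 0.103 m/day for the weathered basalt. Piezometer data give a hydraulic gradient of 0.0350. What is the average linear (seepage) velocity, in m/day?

Hydraulic gradient i = 0.0350.
Darcy flux q = K · i = 0.1030 × 0.03500 = 0.003605 m/day.
Seepage velocity v = q / n_e = 0.003605 / 0.09 = 0.04006 m/day.

0.0401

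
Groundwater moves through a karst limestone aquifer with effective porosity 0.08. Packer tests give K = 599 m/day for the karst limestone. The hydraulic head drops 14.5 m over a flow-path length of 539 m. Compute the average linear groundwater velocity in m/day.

201

Hydraulic gradient i = Δh / L = 14.5 / 539 = 0.02690.
Darcy flux q = K · i = 599.0 × 0.02690 = 16.11 m/day.
Seepage velocity v = q / n_e = 16.11 / 0.08 = 201.4 m/day.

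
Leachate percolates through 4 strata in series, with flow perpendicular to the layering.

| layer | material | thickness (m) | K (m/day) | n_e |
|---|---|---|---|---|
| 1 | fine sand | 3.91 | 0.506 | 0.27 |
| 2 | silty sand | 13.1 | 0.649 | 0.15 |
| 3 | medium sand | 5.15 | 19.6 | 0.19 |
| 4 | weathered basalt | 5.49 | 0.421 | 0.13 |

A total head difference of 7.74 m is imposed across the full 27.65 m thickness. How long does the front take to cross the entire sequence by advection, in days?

With flow normal to the layers, continuity requires the same specific discharge q through every layer.
Σ(b_i/K_i) = 3.91/0.506 + 13.1/0.649 + 5.15/19.6 + 5.49/0.421 = 41.22 d.
q = Δh / Σ(b_i/K_i) = 7.74 / 41.22 = 0.1878 m/day.
In each layer the seepage velocity is v_i = q/n_i, so the layer transit time is t_i = b_i·n_i / q:
  layer 1 (fine sand): t_1 = 3.91 × 0.27 / 0.1878 = 5.622 d
  layer 2 (silty sand): t_2 = 13.1 × 0.15 / 0.1878 = 10.46 d
  layer 3 (medium sand): t_3 = 5.15 × 0.19 / 0.1878 = 5.210 d
  layer 4 (weathered basalt): t_4 = 5.49 × 0.13 / 0.1878 = 3.800 d
Total t = Σ t_i = 25.10 days.

25.1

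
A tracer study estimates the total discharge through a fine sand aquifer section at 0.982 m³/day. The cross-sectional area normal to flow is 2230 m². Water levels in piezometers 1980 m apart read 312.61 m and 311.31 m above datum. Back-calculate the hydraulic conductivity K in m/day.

0.671

Hydraulic gradient i = (312.61 − 311.31) / 1980 = 1.3 / 1980 = 0.0006566.
From Q = K·A·i, K = Q / (A·i) = 0.982 / (2230 × 0.0006566) = 0.6707 m/day.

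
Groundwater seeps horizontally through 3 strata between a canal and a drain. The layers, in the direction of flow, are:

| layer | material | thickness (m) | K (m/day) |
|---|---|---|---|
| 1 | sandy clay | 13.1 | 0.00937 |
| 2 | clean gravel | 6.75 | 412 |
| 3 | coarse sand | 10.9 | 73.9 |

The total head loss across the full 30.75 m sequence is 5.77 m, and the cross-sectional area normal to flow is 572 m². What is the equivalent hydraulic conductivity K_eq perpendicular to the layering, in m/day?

0.0220

Flow is perpendicular to layering, so the layers act in series and the equivalent K is the thickness-weighted harmonic mean.
Total thickness L = 13.1 + 6.75 + 10.9 = 30.75 m.
Σ(b_i/K_i) = 13.1/0.00937 + 6.75/412 + 10.9/73.9 = 1398 d.
K_eq = L / Σ(b_i/K_i) = 30.75 / 1398 = 0.02199 m/day.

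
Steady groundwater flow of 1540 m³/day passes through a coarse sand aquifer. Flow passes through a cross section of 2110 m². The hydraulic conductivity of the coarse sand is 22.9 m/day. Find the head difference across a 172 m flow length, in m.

5.48

From Q = K·A·i, i = Q / (K·A) = 1540 / (22.90 × 2110) = 0.03187.
Head loss Δh = i · L = 0.03187 × 172 = 5.482 m.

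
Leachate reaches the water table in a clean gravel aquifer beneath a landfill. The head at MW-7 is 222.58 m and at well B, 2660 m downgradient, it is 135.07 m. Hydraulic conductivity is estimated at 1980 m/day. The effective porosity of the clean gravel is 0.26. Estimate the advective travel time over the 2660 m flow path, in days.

Hydraulic gradient i = (222.58 − 135.07) / 2660 = 87.51 / 2660 = 0.03290.
Darcy flux q = K · i = 1980 × 0.03290 = 65.14 m/day.
Seepage velocity v = q / n_e = 65.14 / 0.26 = 250.5 m/day.
Travel time t = L / v = 2660 / 250.5 = 10.62 days.

10.6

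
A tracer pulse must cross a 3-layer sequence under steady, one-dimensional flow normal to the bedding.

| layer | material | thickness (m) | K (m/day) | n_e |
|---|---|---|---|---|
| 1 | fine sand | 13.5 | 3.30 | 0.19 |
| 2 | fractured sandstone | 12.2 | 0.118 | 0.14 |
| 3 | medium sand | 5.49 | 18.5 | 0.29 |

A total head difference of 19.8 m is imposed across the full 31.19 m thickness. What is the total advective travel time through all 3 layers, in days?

With flow normal to the layers, continuity requires the same specific discharge q through every layer.
Σ(b_i/K_i) = 13.5/3.30 + 12.2/0.118 + 5.49/18.5 = 107.8 d.
q = Δh / Σ(b_i/K_i) = 19.8 / 107.8 = 0.1837 m/day.
In each layer the seepage velocity is v_i = q/n_i, so the layer transit time is t_i = b_i·n_i / q:
  layer 1 (fine sand): t_1 = 13.5 × 0.19 / 0.1837 = 13.96 d
  layer 2 (fractured sandstone): t_2 = 12.2 × 0.14 / 0.1837 = 9.297 d
  layer 3 (medium sand): t_3 = 5.49 × 0.29 / 0.1837 = 8.666 d
Total t = Σ t_i = 31.93 days.

31.9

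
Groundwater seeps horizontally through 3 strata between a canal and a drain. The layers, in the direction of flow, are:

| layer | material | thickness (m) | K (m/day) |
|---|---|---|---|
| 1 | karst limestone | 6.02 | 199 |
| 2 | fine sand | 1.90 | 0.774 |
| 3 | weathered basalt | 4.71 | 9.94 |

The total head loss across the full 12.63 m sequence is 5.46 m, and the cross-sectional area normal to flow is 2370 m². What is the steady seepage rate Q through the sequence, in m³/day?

4370

Flow is perpendicular to layering, so the layers act in series and the equivalent K is the thickness-weighted harmonic mean.
Total thickness L = 6.02 + 1.90 + 4.71 = 12.63 m.
Σ(b_i/K_i) = 6.02/199 + 1.90/0.774 + 4.71/9.94 = 2.959 d.
K_eq = L / Σ(b_i/K_i) = 12.63 / 2.959 = 4.269 m/day.
Q = K_eq · A · (Δh/L) = 4.269 × 2370 × (5.46/12.63) = 4373 m³/day.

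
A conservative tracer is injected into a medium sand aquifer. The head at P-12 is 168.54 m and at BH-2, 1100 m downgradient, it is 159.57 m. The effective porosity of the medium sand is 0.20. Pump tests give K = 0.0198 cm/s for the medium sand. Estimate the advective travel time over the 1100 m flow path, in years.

Convert K: 0.0198 cm/s × 864 = 17.11 m/day.
Hydraulic gradient i = (168.54 − 159.57) / 1100 = 8.97 / 1100 = 0.008155.
Darcy flux q = K · i = 17.11 × 0.008155 = 0.1395 m/day.
Seepage velocity v = q / n_e = 0.1395 / 0.20 = 0.6975 m/day.
Travel time t = L / v = 1100 / 0.6975 = 1577 days = 4.318 years.

4.32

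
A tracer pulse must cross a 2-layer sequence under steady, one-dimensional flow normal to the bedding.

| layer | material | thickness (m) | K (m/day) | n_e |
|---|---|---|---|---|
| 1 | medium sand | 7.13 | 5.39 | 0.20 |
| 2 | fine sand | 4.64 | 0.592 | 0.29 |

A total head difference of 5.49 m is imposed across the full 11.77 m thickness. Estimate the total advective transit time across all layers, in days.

4.62

With flow normal to the layers, continuity requires the same specific discharge q through every layer.
Σ(b_i/K_i) = 7.13/5.39 + 4.64/0.592 = 9.161 d.
q = Δh / Σ(b_i/K_i) = 5.49 / 9.161 = 0.5993 m/day.
In each layer the seepage velocity is v_i = q/n_i, so the layer transit time is t_i = b_i·n_i / q:
  layer 1 (medium sand): t_1 = 7.13 × 0.20 / 0.5993 = 2.379 d
  layer 2 (fine sand): t_2 = 4.64 × 0.29 / 0.5993 = 2.245 d
Total t = Σ t_i = 4.625 days.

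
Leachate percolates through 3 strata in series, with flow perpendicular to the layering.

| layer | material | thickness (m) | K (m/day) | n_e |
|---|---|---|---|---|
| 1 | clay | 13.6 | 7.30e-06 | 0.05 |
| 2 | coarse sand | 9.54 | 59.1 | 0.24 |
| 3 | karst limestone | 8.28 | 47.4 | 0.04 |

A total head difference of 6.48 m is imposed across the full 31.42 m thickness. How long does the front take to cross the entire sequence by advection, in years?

2600

With flow normal to the layers, continuity requires the same specific discharge q through every layer.
Σ(b_i/K_i) = 13.6/7.30e-06 + 9.54/59.1 + 8.28/47.4 = 1.863e+06 d.
q = Δh / Σ(b_i/K_i) = 6.48 / 1.863e+06 = 3.478e-06 m/day.
In each layer the seepage velocity is v_i = q/n_i, so the layer transit time is t_i = b_i·n_i / q:
  layer 1 (clay): t_1 = 13.6 × 0.05 / 3.478e-06 = 1.955e+05 d
  layer 2 (coarse sand): t_2 = 9.54 × 0.24 / 3.478e-06 = 6.583e+05 d
  layer 3 (karst limestone): t_3 = 8.28 × 0.04 / 3.478e-06 = 95221 d
Total t = Σ t_i = 9.490e+05 days = 2598 years.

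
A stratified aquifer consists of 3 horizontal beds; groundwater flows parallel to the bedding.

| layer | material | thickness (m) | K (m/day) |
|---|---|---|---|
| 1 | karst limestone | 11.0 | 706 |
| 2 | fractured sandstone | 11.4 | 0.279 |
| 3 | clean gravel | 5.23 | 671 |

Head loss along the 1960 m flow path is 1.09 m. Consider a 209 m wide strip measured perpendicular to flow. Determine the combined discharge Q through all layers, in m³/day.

1310

Flow is parallel to layering, so each bed carries its own Darcy discharge and the transmissivities add.
Σ(K_i·b_i) = 706×11.0 + 0.279×11.4 + 671×5.23 = 11279 m²/day.
Hydraulic gradient i = Δh / L = 1.09 / 1960 = 0.0005561.
Q = Σ(K_i·b_i) · W · i = 11279 × 209 × 0.0005561 = 1311 m³/day.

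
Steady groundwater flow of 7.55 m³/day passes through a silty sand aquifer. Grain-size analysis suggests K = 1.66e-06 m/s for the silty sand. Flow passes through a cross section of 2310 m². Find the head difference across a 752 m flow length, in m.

17.1

Convert K: 1.66e-06 m/s × 86400 = 0.1434 m/day.
From Q = K·A·i, i = Q / (K·A) = 7.55 / (0.1434 × 2310) = 0.02279.
Head loss Δh = i · L = 0.02279 × 752 = 17.14 m.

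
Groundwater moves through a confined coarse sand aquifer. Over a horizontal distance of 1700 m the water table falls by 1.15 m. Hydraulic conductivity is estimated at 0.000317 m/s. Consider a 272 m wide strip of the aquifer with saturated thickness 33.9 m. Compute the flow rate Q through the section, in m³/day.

Convert K: 0.000317 m/s × 86400 = 27.39 m/day.
Cross-sectional area A = 272 × 33.9 = 9221 m².
Hydraulic gradient i = Δh / L = 1.15 / 1700 = 0.0006765.
Darcy's law: Q = K · A · i = 27.39 × 9221 × 0.0006765 = 170.8 m³/day.

171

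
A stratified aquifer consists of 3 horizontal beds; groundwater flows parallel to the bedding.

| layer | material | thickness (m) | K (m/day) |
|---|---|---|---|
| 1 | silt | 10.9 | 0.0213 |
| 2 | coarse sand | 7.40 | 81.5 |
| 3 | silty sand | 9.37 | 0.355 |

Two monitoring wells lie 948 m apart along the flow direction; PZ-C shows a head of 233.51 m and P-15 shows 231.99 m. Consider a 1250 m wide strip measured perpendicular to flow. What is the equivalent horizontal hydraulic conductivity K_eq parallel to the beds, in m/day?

21.9

Flow is parallel to layering, so each bed carries its own Darcy discharge and the transmissivities add.
Σ(K_i·b_i) = 0.0213×10.9 + 81.5×7.40 + 0.355×9.37 = 606.7 m²/day.
Total thickness b = 27.67 m, so K_eq = Σ(K_i·b_i)/b = 21.92 m/day.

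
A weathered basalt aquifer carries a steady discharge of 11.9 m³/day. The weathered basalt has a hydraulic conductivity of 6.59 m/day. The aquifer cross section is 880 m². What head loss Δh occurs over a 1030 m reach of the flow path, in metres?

From Q = K·A·i, i = Q / (K·A) = 11.9 / (6.590 × 880.0) = 0.002052.
Head loss Δh = i · L = 0.002052 × 1030 = 2.114 m.

2.11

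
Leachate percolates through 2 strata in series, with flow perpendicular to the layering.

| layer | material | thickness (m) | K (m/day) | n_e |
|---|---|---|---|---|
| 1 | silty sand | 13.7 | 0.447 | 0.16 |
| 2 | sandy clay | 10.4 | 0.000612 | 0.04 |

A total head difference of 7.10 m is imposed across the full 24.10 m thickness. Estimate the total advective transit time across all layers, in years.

17.1

With flow normal to the layers, continuity requires the same specific discharge q through every layer.
Σ(b_i/K_i) = 13.7/0.447 + 10.4/0.000612 = 17024 d.
q = Δh / Σ(b_i/K_i) = 7.10 / 17024 = 0.0004171 m/day.
In each layer the seepage velocity is v_i = q/n_i, so the layer transit time is t_i = b_i·n_i / q:
  layer 1 (silty sand): t_1 = 13.7 × 0.16 / 0.0004171 = 5256 d
  layer 2 (sandy clay): t_2 = 10.4 × 0.04 / 0.0004171 = 997.5 d
Total t = Σ t_i = 6253 days = 17.12 years.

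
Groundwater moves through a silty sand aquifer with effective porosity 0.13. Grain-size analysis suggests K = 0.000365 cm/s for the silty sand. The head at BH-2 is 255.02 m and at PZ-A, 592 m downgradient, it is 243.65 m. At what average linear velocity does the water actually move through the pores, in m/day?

Convert K: 0.000365 cm/s × 864 = 0.3154 m/day.
Hydraulic gradient i = (255.02 − 243.65) / 592 = 11.37 / 592 = 0.01921.
Darcy flux q = K · i = 0.3154 × 0.01921 = 0.006057 m/day.
Seepage velocity v = q / n_e = 0.006057 / 0.13 = 0.04659 m/day.

0.0466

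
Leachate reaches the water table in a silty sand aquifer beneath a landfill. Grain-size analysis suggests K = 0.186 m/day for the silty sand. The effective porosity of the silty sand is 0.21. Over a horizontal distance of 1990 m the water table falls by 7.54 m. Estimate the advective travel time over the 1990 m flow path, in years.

1620

Hydraulic gradient i = Δh / L = 7.54 / 1990 = 0.003789.
Darcy flux q = K · i = 0.1860 × 0.003789 = 0.0007047 m/day.
Seepage velocity v = q / n_e = 0.0007047 / 0.21 = 0.003356 m/day.
Travel time t = L / v = 1990 / 0.003356 = 5.930e+05 days = 1623 years.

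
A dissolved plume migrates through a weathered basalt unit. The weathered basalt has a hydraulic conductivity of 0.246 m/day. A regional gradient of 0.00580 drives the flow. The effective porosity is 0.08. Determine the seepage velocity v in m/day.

0.0178

Hydraulic gradient i = 0.00580.
Darcy flux q = K · i = 0.2460 × 0.005800 = 0.001427 m/day.
Seepage velocity v = q / n_e = 0.001427 / 0.08 = 0.01784 m/day.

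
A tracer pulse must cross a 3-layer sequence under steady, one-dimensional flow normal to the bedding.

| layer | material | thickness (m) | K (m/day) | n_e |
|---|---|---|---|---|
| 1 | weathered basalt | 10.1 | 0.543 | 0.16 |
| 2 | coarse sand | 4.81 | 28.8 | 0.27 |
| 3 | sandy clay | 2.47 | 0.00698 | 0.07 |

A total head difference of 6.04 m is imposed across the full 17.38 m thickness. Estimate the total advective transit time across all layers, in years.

0.522

With flow normal to the layers, continuity requires the same specific discharge q through every layer.
Σ(b_i/K_i) = 10.1/0.543 + 4.81/28.8 + 2.47/0.00698 = 372.6 d.
q = Δh / Σ(b_i/K_i) = 6.04 / 372.6 = 0.01621 m/day.
In each layer the seepage velocity is v_i = q/n_i, so the layer transit time is t_i = b_i·n_i / q:
  layer 1 (weathered basalt): t_1 = 10.1 × 0.16 / 0.01621 = 99.70 d
  layer 2 (coarse sand): t_2 = 4.81 × 0.27 / 0.01621 = 80.12 d
  layer 3 (sandy clay): t_3 = 2.47 × 0.07 / 0.01621 = 10.67 d
Total t = Σ t_i = 190.5 days = 0.5215 years.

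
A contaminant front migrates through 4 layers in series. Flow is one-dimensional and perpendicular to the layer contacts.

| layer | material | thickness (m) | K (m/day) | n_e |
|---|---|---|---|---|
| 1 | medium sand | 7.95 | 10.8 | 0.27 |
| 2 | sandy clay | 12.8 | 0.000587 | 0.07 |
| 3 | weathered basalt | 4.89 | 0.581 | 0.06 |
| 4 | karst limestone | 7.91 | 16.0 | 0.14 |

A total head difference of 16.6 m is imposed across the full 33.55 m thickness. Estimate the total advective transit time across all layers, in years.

With flow normal to the layers, continuity requires the same specific discharge q through every layer.
Σ(b_i/K_i) = 7.95/10.8 + 12.8/0.000587 + 4.89/0.581 + 7.91/16.0 = 21815 d.
q = Δh / Σ(b_i/K_i) = 16.6 / 21815 = 0.0007609 m/day.
In each layer the seepage velocity is v_i = q/n_i, so the layer transit time is t_i = b_i·n_i / q:
  layer 1 (medium sand): t_1 = 7.95 × 0.27 / 0.0007609 = 2821 d
  layer 2 (sandy clay): t_2 = 12.8 × 0.07 / 0.0007609 = 1178 d
  layer 3 (weathered basalt): t_3 = 4.89 × 0.06 / 0.0007609 = 385.6 d
  layer 4 (karst limestone): t_4 = 7.91 × 0.14 / 0.0007609 = 1455 d
Total t = Σ t_i = 5839 days = 15.99 years.

16.0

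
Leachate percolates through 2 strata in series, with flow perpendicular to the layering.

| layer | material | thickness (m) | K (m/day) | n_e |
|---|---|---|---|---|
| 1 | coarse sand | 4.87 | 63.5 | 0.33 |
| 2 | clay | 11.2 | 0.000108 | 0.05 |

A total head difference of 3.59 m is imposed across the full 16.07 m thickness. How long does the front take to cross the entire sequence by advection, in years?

With flow normal to the layers, continuity requires the same specific discharge q through every layer.
Σ(b_i/K_i) = 4.87/63.5 + 11.2/0.000108 = 1.037e+05 d.
q = Δh / Σ(b_i/K_i) = 3.59 / 1.037e+05 = 3.462e-05 m/day.
In each layer the seepage velocity is v_i = q/n_i, so the layer transit time is t_i = b_i·n_i / q:
  layer 1 (coarse sand): t_1 = 4.87 × 0.33 / 3.462e-05 = 46424 d
  layer 2 (clay): t_2 = 11.2 × 0.05 / 3.462e-05 = 16177 d
Total t = Σ t_i = 62601 days = 171.4 years.

171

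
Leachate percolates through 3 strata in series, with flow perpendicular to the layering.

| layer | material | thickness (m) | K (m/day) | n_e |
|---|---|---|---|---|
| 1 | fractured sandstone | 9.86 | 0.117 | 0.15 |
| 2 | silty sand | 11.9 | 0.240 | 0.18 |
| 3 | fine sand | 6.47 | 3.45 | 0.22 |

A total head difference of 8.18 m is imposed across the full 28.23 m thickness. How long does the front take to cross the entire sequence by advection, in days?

With flow normal to the layers, continuity requires the same specific discharge q through every layer.
Σ(b_i/K_i) = 9.86/0.117 + 11.9/0.240 + 6.47/3.45 = 135.7 d.
q = Δh / Σ(b_i/K_i) = 8.18 / 135.7 = 0.06027 m/day.
In each layer the seepage velocity is v_i = q/n_i, so the layer transit time is t_i = b_i·n_i / q:
  layer 1 (fractured sandstone): t_1 = 9.86 × 0.15 / 0.06027 = 24.54 d
  layer 2 (silty sand): t_2 = 11.9 × 0.18 / 0.06027 = 35.54 d
  layer 3 (fine sand): t_3 = 6.47 × 0.22 / 0.06027 = 23.62 d
Total t = Σ t_i = 83.70 days.

83.7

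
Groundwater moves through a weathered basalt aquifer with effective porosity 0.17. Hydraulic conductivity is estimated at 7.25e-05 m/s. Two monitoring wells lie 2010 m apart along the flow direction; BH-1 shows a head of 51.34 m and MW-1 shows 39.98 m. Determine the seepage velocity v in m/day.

Convert K: 7.25e-05 m/s × 86400 = 6.264 m/day.
Hydraulic gradient i = (51.34 − 39.98) / 2010 = 11.36 / 2010 = 0.005652.
Darcy flux q = K · i = 6.264 × 0.005652 = 0.03540 m/day.
Seepage velocity v = q / n_e = 0.03540 / 0.17 = 0.2083 m/day.

0.208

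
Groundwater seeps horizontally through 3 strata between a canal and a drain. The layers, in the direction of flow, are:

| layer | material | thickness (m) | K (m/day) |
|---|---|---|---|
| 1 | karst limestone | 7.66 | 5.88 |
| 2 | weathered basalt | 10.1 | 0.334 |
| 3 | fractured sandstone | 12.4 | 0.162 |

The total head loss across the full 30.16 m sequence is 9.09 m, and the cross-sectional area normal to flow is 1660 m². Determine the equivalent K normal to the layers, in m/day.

0.279

Flow is perpendicular to layering, so the layers act in series and the equivalent K is the thickness-weighted harmonic mean.
Total thickness L = 7.66 + 10.1 + 12.4 = 30.16 m.
Σ(b_i/K_i) = 7.66/5.88 + 10.1/0.334 + 12.4/0.162 = 108.1 d.
K_eq = L / Σ(b_i/K_i) = 30.16 / 108.1 = 0.2790 m/day.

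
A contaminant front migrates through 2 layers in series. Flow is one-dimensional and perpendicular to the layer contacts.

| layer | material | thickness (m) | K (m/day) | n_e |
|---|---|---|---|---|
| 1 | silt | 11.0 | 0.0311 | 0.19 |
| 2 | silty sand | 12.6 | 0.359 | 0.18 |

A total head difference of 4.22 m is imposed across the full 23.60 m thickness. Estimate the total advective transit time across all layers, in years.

1.10

With flow normal to the layers, continuity requires the same specific discharge q through every layer.
Σ(b_i/K_i) = 11.0/0.0311 + 12.6/0.359 = 388.8 d.
q = Δh / Σ(b_i/K_i) = 4.22 / 388.8 = 0.01085 m/day.
In each layer the seepage velocity is v_i = q/n_i, so the layer transit time is t_i = b_i·n_i / q:
  layer 1 (silt): t_1 = 11.0 × 0.19 / 0.01085 = 192.6 d
  layer 2 (silty sand): t_2 = 12.6 × 0.18 / 0.01085 = 209.0 d
Total t = Σ t_i = 401.5 days = 1.099 years.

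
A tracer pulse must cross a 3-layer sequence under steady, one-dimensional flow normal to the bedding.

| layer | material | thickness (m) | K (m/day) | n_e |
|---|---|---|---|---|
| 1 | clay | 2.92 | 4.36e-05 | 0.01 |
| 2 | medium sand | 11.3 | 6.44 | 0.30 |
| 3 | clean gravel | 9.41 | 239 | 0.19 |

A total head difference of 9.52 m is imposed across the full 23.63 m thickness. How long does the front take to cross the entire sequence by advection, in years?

With flow normal to the layers, continuity requires the same specific discharge q through every layer.
Σ(b_i/K_i) = 2.92/4.36e-05 + 11.3/6.44 + 9.41/239 = 66974 d.
q = Δh / Σ(b_i/K_i) = 9.52 / 66974 = 0.0001421 m/day.
In each layer the seepage velocity is v_i = q/n_i, so the layer transit time is t_i = b_i·n_i / q:
  layer 1 (clay): t_1 = 2.92 × 0.01 / 0.0001421 = 205.4 d
  layer 2 (medium sand): t_2 = 11.3 × 0.30 / 0.0001421 = 23849 d
  layer 3 (clean gravel): t_3 = 9.41 × 0.19 / 0.0001421 = 12578 d
Total t = Σ t_i = 36633 days = 100.3 years.

100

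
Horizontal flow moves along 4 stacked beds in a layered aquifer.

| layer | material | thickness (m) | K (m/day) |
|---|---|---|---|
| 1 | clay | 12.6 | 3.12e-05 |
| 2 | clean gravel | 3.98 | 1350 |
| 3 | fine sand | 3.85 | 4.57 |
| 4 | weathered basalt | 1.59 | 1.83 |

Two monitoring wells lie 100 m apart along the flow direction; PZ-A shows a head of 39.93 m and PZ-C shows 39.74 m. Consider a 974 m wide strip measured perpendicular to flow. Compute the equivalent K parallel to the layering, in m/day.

245

Flow is parallel to layering, so each bed carries its own Darcy discharge and the transmissivities add.
Σ(K_i·b_i) = 3.12e-05×12.6 + 1350×3.98 + 4.57×3.85 + 1.83×1.59 = 5394 m²/day.
Total thickness b = 22.02 m, so K_eq = Σ(K_i·b_i)/b = 244.9 m/day.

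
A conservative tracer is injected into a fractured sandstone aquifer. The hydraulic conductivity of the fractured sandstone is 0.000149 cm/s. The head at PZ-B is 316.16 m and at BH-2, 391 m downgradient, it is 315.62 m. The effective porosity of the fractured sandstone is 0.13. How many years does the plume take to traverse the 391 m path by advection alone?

783

Convert K: 0.000149 cm/s × 864 = 0.1287 m/day.
Hydraulic gradient i = (316.16 − 315.62) / 391 = 0.54 / 391 = 0.001381.
Darcy flux q = K · i = 0.1287 × 0.001381 = 0.0001778 m/day.
Seepage velocity v = q / n_e = 0.0001778 / 0.13 = 0.001368 m/day.
Travel time t = L / v = 391 / 0.001368 = 2.859e+05 days = 782.7 years.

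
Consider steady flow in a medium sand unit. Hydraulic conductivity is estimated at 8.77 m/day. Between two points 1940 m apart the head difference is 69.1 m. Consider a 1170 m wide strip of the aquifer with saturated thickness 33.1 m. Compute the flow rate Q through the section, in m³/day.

Cross-sectional area A = 1170 × 33.1 = 38727 m².
Hydraulic gradient i = Δh / L = 69.1 / 1940 = 0.03562.
Darcy's law: Q = K · A · i = 8.770 × 38727 × 0.03562 = 12097 m³/day.

12100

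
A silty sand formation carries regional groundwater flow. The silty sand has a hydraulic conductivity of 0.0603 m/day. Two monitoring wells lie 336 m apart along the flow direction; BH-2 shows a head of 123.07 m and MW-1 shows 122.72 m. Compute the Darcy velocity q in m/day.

6.28e-05

Hydraulic gradient i = (123.07 − 122.72) / 336 = 0.35 / 336 = 0.001042.
Specific discharge q = K · i = 0.06030 × 0.001042 = 6.281e-05 m/day.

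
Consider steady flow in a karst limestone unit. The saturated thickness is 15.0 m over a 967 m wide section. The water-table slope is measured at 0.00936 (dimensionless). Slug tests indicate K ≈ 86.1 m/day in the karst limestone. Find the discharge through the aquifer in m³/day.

Cross-sectional area A = 967 × 15.0 = 14505 m².
Hydraulic gradient i = 0.00936.
Darcy's law: Q = K · A · i = 86.10 × 14505 × 0.009360 = 11690 m³/day.

11700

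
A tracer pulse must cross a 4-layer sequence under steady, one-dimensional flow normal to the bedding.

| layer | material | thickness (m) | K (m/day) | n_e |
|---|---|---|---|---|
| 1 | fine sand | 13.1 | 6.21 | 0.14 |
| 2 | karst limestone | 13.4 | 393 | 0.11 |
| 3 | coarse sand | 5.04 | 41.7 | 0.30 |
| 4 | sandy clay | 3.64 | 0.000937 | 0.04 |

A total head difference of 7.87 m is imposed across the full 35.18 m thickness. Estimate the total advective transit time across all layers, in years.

With flow normal to the layers, continuity requires the same specific discharge q through every layer.
Σ(b_i/K_i) = 13.1/6.21 + 13.4/393 + 5.04/41.7 + 3.64/0.000937 = 3887 d.
q = Δh / Σ(b_i/K_i) = 7.87 / 3887 = 0.002025 m/day.
In each layer the seepage velocity is v_i = q/n_i, so the layer transit time is t_i = b_i·n_i / q:
  layer 1 (fine sand): t_1 = 13.1 × 0.14 / 0.002025 = 905.8 d
  layer 2 (karst limestone): t_2 = 13.4 × 0.11 / 0.002025 = 728.0 d
  layer 3 (coarse sand): t_3 = 5.04 × 0.30 / 0.002025 = 746.8 d
  layer 4 (sandy clay): t_4 = 3.64 × 0.04 / 0.002025 = 71.91 d
Total t = Σ t_i = 2453 days = 6.715 years.

6.71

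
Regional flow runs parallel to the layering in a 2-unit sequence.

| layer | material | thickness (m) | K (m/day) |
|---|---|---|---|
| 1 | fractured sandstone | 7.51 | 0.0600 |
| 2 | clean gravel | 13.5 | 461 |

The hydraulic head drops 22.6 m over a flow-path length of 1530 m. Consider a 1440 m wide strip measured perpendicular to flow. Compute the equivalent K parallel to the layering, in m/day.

Flow is parallel to layering, so each bed carries its own Darcy discharge and the transmissivities add.
Σ(K_i·b_i) = 0.0600×7.51 + 461×13.5 = 6224 m²/day.
Total thickness b = 21.01 m, so K_eq = Σ(K_i·b_i)/b = 296.2 m/day.

296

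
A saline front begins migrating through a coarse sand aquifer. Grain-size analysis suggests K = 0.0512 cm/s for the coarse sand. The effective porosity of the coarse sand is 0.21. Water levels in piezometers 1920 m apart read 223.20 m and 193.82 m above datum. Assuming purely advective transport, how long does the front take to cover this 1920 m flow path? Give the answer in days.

Convert K: 0.0512 cm/s × 864 = 44.24 m/day.
Hydraulic gradient i = (223.20 − 193.82) / 1920 = 29.38 / 1920 = 0.01530.
Darcy flux q = K · i = 44.24 × 0.01530 = 0.6769 m/day.
Seepage velocity v = q / n_e = 0.6769 / 0.21 = 3.223 m/day.
Travel time t = L / v = 1920 / 3.223 = 595.6 days.

596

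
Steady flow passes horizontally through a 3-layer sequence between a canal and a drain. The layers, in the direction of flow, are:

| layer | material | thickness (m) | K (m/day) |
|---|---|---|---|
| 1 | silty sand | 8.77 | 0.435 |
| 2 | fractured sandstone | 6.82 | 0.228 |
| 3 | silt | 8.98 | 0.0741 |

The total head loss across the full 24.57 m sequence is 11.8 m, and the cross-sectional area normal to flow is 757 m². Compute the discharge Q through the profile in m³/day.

Flow is perpendicular to layering, so the layers act in series and the equivalent K is the thickness-weighted harmonic mean.
Total thickness L = 8.77 + 6.82 + 8.98 = 24.57 m.
Σ(b_i/K_i) = 8.77/0.435 + 6.82/0.228 + 8.98/0.0741 = 171.3 d.
K_eq = L / Σ(b_i/K_i) = 24.57 / 171.3 = 0.1435 m/day.
Q = K_eq · A · (Δh/L) = 0.1435 × 757 × (11.8/24.57) = 52.16 m³/day.

52.2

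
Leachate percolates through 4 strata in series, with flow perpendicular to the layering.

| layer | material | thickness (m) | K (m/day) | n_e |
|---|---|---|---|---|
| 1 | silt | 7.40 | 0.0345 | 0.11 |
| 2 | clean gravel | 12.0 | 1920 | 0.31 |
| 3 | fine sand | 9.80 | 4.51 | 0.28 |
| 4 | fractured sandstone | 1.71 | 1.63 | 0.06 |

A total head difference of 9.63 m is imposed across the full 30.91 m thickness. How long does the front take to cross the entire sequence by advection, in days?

With flow normal to the layers, continuity requires the same specific discharge q through every layer.
Σ(b_i/K_i) = 7.40/0.0345 + 12.0/1920 + 9.80/4.51 + 1.71/1.63 = 217.7 d.
q = Δh / Σ(b_i/K_i) = 9.63 / 217.7 = 0.04423 m/day.
In each layer the seepage velocity is v_i = q/n_i, so the layer transit time is t_i = b_i·n_i / q:
  layer 1 (silt): t_1 = 7.40 × 0.11 / 0.04423 = 18.40 d
  layer 2 (clean gravel): t_2 = 12.0 × 0.31 / 0.04423 = 84.10 d
  layer 3 (fine sand): t_3 = 9.80 × 0.28 / 0.04423 = 62.04 d
  layer 4 (fractured sandstone): t_4 = 1.71 × 0.06 / 0.04423 = 2.320 d
Total t = Σ t_i = 166.9 days.

167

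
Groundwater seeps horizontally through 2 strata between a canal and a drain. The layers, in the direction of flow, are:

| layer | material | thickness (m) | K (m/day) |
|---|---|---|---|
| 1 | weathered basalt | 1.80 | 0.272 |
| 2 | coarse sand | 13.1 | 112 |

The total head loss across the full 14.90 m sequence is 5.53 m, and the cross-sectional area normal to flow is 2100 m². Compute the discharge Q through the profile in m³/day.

Flow is perpendicular to layering, so the layers act in series and the equivalent K is the thickness-weighted harmonic mean.
Total thickness L = 1.80 + 13.1 = 14.90 m.
Σ(b_i/K_i) = 1.80/0.272 + 13.1/112 = 6.735 d.
K_eq = L / Σ(b_i/K_i) = 14.90 / 6.735 = 2.212 m/day.
Q = K_eq · A · (Δh/L) = 2.212 × 2100 × (5.53/14.90) = 1724 m³/day.

1720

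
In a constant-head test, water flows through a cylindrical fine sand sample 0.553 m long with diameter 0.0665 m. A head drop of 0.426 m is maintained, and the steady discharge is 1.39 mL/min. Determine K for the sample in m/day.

0.748

Cross-sectional area A = π·(d/2)² = π × (0.0665/2)² = 0.003473 m².
Convert discharge: 1.39 mL/min = 2.317e-08 m³/s.
Darcy's law rearranged: K = Q·L / (A·Δh) = 2.317e-08 × 0.553 / (0.003473 × 0.426) = 8.659e-06 m/s = 0.7481 m/day.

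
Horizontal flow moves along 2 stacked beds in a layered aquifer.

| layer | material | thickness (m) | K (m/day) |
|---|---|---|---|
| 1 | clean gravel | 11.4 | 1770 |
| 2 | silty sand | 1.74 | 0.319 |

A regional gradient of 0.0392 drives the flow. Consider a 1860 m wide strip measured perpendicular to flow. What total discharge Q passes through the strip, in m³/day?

Flow is parallel to layering, so each bed carries its own Darcy discharge and the transmissivities add.
Σ(K_i·b_i) = 1770×11.4 + 0.319×1.74 = 20179 m²/day.
Hydraulic gradient i = 0.0392.
Q = Σ(K_i·b_i) · W · i = 20179 × 1860 × 0.03920 = 1.471e+06 m³/day.

1.47e+06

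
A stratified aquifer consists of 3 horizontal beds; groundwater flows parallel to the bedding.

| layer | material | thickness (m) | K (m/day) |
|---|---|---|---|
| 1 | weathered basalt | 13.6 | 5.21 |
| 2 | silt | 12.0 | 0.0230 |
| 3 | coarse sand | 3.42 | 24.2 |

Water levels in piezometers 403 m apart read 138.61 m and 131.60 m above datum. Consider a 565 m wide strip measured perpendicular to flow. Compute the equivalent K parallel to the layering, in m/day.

5.30

Flow is parallel to layering, so each bed carries its own Darcy discharge and the transmissivities add.
Σ(K_i·b_i) = 5.21×13.6 + 0.0230×12.0 + 24.2×3.42 = 153.9 m²/day.
Total thickness b = 29.02 m, so K_eq = Σ(K_i·b_i)/b = 5.303 m/day.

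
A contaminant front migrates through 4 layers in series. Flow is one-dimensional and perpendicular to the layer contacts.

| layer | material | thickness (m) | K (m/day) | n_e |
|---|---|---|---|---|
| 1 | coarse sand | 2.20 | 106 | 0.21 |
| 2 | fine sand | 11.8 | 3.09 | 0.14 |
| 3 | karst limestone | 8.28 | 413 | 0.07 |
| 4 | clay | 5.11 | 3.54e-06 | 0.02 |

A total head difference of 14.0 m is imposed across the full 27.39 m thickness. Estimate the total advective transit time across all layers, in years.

789

With flow normal to the layers, continuity requires the same specific discharge q through every layer.
Σ(b_i/K_i) = 2.20/106 + 11.8/3.09 + 8.28/413 + 5.11/3.54e-06 = 1.444e+06 d.
q = Δh / Σ(b_i/K_i) = 14.0 / 1.444e+06 = 9.699e-06 m/day.
In each layer the seepage velocity is v_i = q/n_i, so the layer transit time is t_i = b_i·n_i / q:
  layer 1 (coarse sand): t_1 = 2.20 × 0.21 / 9.699e-06 = 47636 d
  layer 2 (fine sand): t_2 = 11.8 × 0.14 / 9.699e-06 = 1.703e+05 d
  layer 3 (karst limestone): t_3 = 8.28 × 0.07 / 9.699e-06 = 59761 d
  layer 4 (clay): t_4 = 5.11 × 0.02 / 9.699e-06 = 10538 d
Total t = Σ t_i = 2.883e+05 days = 789.2 years.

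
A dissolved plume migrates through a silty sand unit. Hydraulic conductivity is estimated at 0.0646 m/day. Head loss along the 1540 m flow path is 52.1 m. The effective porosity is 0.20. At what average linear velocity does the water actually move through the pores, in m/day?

0.0109

Hydraulic gradient i = Δh / L = 52.1 / 1540 = 0.03383.
Darcy flux q = K · i = 0.06460 × 0.03383 = 0.002185 m/day.
Seepage velocity v = q / n_e = 0.002185 / 0.20 = 0.01093 m/day.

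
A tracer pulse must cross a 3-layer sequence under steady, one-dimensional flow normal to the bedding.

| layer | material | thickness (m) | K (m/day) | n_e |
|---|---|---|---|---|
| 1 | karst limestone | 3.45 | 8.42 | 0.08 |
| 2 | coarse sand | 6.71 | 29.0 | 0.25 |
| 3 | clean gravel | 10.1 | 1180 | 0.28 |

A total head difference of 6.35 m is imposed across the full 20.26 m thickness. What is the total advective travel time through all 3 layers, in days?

0.489

With flow normal to the layers, continuity requires the same specific discharge q through every layer.
Σ(b_i/K_i) = 3.45/8.42 + 6.71/29.0 + 10.1/1180 = 0.6497 d.
q = Δh / Σ(b_i/K_i) = 6.35 / 0.6497 = 9.774 m/day.
In each layer the seepage velocity is v_i = q/n_i, so the layer transit time is t_i = b_i·n_i / q:
  layer 1 (karst limestone): t_1 = 3.45 × 0.08 / 9.774 = 0.02824 d
  layer 2 (coarse sand): t_2 = 6.71 × 0.25 / 9.774 = 0.1716 d
  layer 3 (clean gravel): t_3 = 10.1 × 0.28 / 9.774 = 0.2893 d
Total t = Σ t_i = 0.4892 days.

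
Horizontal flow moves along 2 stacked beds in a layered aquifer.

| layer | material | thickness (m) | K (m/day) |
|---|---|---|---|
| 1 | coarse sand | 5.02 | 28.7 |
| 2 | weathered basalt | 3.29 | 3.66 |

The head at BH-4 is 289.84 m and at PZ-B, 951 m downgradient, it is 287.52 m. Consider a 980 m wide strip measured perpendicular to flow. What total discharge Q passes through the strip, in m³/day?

Flow is parallel to layering, so each bed carries its own Darcy discharge and the transmissivities add.
Σ(K_i·b_i) = 28.7×5.02 + 3.66×3.29 = 156.1 m²/day.
Hydraulic gradient i = (289.84 − 287.52) / 951 = 2.32 / 951 = 0.002440.
Q = Σ(K_i·b_i) · W · i = 156.1 × 980 × 0.002440 = 373.2 m³/day.

373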